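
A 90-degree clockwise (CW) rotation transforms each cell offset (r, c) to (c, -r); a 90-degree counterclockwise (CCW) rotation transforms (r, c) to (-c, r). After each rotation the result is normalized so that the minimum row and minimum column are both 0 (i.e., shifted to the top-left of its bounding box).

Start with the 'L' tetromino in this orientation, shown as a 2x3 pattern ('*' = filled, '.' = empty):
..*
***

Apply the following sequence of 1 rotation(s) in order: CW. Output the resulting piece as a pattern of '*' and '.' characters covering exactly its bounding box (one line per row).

Answer: *.
*.
**

Derivation:
Start:
..*
***
After rotation 1 (CW):
*.
*.
**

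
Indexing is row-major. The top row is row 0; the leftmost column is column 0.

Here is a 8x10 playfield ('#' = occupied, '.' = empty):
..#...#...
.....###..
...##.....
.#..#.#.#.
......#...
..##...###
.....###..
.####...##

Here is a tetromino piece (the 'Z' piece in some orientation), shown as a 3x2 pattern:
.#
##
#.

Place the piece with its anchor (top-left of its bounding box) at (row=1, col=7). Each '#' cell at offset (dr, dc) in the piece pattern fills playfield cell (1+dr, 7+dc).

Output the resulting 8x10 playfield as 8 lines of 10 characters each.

Answer: ..#...#...
.....####.
...##..##.
.#..#.###.
......#...
..##...###
.....###..
.####...##

Derivation:
Fill (1+0,7+1) = (1,8)
Fill (1+1,7+0) = (2,7)
Fill (1+1,7+1) = (2,8)
Fill (1+2,7+0) = (3,7)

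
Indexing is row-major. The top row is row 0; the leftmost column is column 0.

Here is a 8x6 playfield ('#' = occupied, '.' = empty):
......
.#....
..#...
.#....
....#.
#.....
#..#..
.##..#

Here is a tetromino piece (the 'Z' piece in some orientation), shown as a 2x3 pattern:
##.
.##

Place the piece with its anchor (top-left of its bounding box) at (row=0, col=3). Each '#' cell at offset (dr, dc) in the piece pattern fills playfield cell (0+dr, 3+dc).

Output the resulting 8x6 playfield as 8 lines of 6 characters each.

Fill (0+0,3+0) = (0,3)
Fill (0+0,3+1) = (0,4)
Fill (0+1,3+1) = (1,4)
Fill (0+1,3+2) = (1,5)

Answer: ...##.
.#..##
..#...
.#....
....#.
#.....
#..#..
.##..#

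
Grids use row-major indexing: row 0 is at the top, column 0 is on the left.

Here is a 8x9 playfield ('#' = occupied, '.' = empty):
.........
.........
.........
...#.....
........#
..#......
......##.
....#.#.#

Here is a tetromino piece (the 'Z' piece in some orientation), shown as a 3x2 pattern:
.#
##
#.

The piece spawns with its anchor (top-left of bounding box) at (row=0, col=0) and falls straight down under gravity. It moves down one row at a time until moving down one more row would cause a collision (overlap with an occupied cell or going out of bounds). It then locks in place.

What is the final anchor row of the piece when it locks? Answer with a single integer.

Spawn at (row=0, col=0). Try each row:
  row 0: fits
  row 1: fits
  row 2: fits
  row 3: fits
  row 4: fits
  row 5: fits
  row 6: blocked -> lock at row 5

Answer: 5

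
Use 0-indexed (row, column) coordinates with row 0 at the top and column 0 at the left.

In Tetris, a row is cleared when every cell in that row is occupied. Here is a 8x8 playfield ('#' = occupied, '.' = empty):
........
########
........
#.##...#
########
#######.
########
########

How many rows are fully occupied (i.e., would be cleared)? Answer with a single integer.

Answer: 4

Derivation:
Check each row:
  row 0: 8 empty cells -> not full
  row 1: 0 empty cells -> FULL (clear)
  row 2: 8 empty cells -> not full
  row 3: 4 empty cells -> not full
  row 4: 0 empty cells -> FULL (clear)
  row 5: 1 empty cell -> not full
  row 6: 0 empty cells -> FULL (clear)
  row 7: 0 empty cells -> FULL (clear)
Total rows cleared: 4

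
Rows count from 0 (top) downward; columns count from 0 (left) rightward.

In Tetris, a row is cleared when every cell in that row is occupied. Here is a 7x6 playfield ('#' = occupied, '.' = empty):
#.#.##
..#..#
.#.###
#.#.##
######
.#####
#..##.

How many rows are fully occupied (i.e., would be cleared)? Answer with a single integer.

Answer: 1

Derivation:
Check each row:
  row 0: 2 empty cells -> not full
  row 1: 4 empty cells -> not full
  row 2: 2 empty cells -> not full
  row 3: 2 empty cells -> not full
  row 4: 0 empty cells -> FULL (clear)
  row 5: 1 empty cell -> not full
  row 6: 3 empty cells -> not full
Total rows cleared: 1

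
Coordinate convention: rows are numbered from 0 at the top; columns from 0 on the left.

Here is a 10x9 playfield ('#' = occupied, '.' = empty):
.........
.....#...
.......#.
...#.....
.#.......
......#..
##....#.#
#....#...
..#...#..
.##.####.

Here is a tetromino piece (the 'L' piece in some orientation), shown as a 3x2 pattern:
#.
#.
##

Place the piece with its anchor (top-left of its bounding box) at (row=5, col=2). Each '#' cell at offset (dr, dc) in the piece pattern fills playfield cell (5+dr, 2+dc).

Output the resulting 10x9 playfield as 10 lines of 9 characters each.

Fill (5+0,2+0) = (5,2)
Fill (5+1,2+0) = (6,2)
Fill (5+2,2+0) = (7,2)
Fill (5+2,2+1) = (7,3)

Answer: .........
.....#...
.......#.
...#.....
.#.......
..#...#..
###...#.#
#.##.#...
..#...#..
.##.####.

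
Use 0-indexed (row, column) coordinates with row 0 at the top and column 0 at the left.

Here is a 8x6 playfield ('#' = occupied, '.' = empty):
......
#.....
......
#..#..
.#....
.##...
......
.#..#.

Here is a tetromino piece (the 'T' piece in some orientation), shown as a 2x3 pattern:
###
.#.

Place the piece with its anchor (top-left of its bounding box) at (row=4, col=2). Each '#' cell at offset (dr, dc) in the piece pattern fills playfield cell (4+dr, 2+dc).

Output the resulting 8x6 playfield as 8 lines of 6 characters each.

Fill (4+0,2+0) = (4,2)
Fill (4+0,2+1) = (4,3)
Fill (4+0,2+2) = (4,4)
Fill (4+1,2+1) = (5,3)

Answer: ......
#.....
......
#..#..
.####.
.###..
......
.#..#.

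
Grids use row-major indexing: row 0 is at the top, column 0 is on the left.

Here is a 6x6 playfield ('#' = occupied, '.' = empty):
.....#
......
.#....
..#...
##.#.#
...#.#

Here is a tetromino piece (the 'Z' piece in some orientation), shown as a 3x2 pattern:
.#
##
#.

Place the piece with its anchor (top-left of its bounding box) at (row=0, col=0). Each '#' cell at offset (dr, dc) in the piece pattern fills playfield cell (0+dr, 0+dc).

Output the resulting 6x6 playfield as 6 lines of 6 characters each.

Answer: .#...#
##....
##....
..#...
##.#.#
...#.#

Derivation:
Fill (0+0,0+1) = (0,1)
Fill (0+1,0+0) = (1,0)
Fill (0+1,0+1) = (1,1)
Fill (0+2,0+0) = (2,0)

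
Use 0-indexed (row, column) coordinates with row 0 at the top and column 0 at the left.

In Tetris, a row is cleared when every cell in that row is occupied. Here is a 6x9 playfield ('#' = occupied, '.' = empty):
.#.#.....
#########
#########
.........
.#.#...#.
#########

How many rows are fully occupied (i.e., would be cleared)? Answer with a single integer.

Answer: 3

Derivation:
Check each row:
  row 0: 7 empty cells -> not full
  row 1: 0 empty cells -> FULL (clear)
  row 2: 0 empty cells -> FULL (clear)
  row 3: 9 empty cells -> not full
  row 4: 6 empty cells -> not full
  row 5: 0 empty cells -> FULL (clear)
Total rows cleared: 3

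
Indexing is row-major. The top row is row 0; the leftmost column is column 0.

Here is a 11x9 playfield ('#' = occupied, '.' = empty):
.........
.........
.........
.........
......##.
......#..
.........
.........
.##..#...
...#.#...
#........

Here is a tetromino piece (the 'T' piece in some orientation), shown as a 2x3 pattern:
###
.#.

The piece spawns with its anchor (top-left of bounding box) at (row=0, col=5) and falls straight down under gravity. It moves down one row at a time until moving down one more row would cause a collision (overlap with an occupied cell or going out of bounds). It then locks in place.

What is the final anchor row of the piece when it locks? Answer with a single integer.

Spawn at (row=0, col=5). Try each row:
  row 0: fits
  row 1: fits
  row 2: fits
  row 3: blocked -> lock at row 2

Answer: 2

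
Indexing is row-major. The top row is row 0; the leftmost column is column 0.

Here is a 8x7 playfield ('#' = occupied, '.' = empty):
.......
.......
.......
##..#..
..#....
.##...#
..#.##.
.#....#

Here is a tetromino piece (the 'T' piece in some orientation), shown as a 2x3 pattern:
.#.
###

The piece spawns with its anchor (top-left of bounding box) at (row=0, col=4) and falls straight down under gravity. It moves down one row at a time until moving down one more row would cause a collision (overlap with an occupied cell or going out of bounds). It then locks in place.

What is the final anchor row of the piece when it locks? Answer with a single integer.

Spawn at (row=0, col=4). Try each row:
  row 0: fits
  row 1: fits
  row 2: blocked -> lock at row 1

Answer: 1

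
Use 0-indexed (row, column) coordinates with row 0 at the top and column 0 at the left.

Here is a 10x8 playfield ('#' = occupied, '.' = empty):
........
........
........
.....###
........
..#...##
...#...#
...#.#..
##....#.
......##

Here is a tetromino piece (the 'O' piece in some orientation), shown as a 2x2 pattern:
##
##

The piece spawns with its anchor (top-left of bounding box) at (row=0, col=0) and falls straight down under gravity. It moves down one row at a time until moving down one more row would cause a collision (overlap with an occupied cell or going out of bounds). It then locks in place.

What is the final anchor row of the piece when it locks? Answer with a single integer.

Answer: 6

Derivation:
Spawn at (row=0, col=0). Try each row:
  row 0: fits
  row 1: fits
  row 2: fits
  row 3: fits
  row 4: fits
  row 5: fits
  row 6: fits
  row 7: blocked -> lock at row 6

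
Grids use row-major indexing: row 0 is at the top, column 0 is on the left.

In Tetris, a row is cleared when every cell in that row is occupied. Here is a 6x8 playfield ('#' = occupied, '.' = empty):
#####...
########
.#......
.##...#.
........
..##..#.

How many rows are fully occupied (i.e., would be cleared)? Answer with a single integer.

Answer: 1

Derivation:
Check each row:
  row 0: 3 empty cells -> not full
  row 1: 0 empty cells -> FULL (clear)
  row 2: 7 empty cells -> not full
  row 3: 5 empty cells -> not full
  row 4: 8 empty cells -> not full
  row 5: 5 empty cells -> not full
Total rows cleared: 1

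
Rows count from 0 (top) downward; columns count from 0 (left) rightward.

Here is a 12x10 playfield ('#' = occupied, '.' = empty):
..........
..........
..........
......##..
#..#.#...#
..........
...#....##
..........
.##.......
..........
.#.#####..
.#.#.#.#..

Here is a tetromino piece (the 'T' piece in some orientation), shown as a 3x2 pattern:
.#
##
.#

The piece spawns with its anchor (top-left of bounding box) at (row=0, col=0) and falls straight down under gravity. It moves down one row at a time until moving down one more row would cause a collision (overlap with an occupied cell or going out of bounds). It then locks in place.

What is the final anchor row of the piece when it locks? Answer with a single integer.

Spawn at (row=0, col=0). Try each row:
  row 0: fits
  row 1: fits
  row 2: fits
  row 3: blocked -> lock at row 2

Answer: 2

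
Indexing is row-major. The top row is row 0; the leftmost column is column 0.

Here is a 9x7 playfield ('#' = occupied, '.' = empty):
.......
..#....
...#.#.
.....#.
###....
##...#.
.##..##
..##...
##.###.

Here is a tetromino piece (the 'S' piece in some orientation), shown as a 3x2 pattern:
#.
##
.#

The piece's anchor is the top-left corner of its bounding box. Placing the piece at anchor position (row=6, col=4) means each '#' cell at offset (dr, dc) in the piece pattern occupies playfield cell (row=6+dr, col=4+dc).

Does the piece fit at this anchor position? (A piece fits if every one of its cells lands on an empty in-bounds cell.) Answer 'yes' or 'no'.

Check each piece cell at anchor (6, 4):
  offset (0,0) -> (6,4): empty -> OK
  offset (1,0) -> (7,4): empty -> OK
  offset (1,1) -> (7,5): empty -> OK
  offset (2,1) -> (8,5): occupied ('#') -> FAIL
All cells valid: no

Answer: no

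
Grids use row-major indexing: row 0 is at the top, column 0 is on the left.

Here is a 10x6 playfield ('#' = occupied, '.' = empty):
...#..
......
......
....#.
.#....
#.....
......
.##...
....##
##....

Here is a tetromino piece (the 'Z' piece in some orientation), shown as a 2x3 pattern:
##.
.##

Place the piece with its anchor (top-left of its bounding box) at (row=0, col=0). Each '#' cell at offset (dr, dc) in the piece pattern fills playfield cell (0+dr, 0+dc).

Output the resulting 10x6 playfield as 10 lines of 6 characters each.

Fill (0+0,0+0) = (0,0)
Fill (0+0,0+1) = (0,1)
Fill (0+1,0+1) = (1,1)
Fill (0+1,0+2) = (1,2)

Answer: ##.#..
.##...
......
....#.
.#....
#.....
......
.##...
....##
##....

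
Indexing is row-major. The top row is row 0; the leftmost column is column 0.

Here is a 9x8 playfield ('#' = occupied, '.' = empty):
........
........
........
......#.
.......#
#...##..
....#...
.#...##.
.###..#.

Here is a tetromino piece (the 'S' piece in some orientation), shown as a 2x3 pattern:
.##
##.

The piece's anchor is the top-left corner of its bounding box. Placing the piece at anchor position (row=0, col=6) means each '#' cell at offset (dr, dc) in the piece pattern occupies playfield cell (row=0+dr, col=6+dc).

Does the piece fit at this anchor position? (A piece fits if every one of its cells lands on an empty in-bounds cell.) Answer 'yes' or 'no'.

Answer: no

Derivation:
Check each piece cell at anchor (0, 6):
  offset (0,1) -> (0,7): empty -> OK
  offset (0,2) -> (0,8): out of bounds -> FAIL
  offset (1,0) -> (1,6): empty -> OK
  offset (1,1) -> (1,7): empty -> OK
All cells valid: no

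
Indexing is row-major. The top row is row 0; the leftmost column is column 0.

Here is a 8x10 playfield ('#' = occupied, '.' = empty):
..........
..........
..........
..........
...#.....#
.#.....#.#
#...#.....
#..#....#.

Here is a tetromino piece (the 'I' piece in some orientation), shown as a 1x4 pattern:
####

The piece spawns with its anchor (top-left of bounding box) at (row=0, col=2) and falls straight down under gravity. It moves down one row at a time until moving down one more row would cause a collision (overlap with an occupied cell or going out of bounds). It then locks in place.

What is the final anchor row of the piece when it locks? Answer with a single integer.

Answer: 3

Derivation:
Spawn at (row=0, col=2). Try each row:
  row 0: fits
  row 1: fits
  row 2: fits
  row 3: fits
  row 4: blocked -> lock at row 3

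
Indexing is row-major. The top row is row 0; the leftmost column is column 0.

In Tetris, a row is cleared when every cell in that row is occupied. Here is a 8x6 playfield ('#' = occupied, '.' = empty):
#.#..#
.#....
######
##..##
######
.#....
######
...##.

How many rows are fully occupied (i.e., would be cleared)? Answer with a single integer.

Answer: 3

Derivation:
Check each row:
  row 0: 3 empty cells -> not full
  row 1: 5 empty cells -> not full
  row 2: 0 empty cells -> FULL (clear)
  row 3: 2 empty cells -> not full
  row 4: 0 empty cells -> FULL (clear)
  row 5: 5 empty cells -> not full
  row 6: 0 empty cells -> FULL (clear)
  row 7: 4 empty cells -> not full
Total rows cleared: 3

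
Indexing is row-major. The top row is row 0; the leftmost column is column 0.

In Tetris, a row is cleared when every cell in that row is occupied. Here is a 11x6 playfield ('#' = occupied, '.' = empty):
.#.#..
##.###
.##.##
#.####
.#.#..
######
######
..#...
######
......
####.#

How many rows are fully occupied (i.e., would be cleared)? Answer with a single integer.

Answer: 3

Derivation:
Check each row:
  row 0: 4 empty cells -> not full
  row 1: 1 empty cell -> not full
  row 2: 2 empty cells -> not full
  row 3: 1 empty cell -> not full
  row 4: 4 empty cells -> not full
  row 5: 0 empty cells -> FULL (clear)
  row 6: 0 empty cells -> FULL (clear)
  row 7: 5 empty cells -> not full
  row 8: 0 empty cells -> FULL (clear)
  row 9: 6 empty cells -> not full
  row 10: 1 empty cell -> not full
Total rows cleared: 3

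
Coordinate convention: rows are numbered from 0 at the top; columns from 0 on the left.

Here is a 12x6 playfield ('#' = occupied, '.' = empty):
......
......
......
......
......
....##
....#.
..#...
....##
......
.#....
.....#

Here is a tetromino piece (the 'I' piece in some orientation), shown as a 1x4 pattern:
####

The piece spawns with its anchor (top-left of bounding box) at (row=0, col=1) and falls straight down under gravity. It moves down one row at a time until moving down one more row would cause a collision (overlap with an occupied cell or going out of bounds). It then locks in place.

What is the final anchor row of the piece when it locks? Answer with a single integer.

Spawn at (row=0, col=1). Try each row:
  row 0: fits
  row 1: fits
  row 2: fits
  row 3: fits
  row 4: fits
  row 5: blocked -> lock at row 4

Answer: 4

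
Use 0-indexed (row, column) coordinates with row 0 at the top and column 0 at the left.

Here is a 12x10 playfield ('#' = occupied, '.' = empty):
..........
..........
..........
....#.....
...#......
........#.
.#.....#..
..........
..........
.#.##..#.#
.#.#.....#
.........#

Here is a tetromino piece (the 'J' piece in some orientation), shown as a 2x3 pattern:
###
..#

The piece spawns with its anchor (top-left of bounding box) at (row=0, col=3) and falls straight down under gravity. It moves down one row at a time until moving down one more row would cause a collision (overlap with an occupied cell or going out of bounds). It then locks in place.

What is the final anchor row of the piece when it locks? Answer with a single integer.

Answer: 2

Derivation:
Spawn at (row=0, col=3). Try each row:
  row 0: fits
  row 1: fits
  row 2: fits
  row 3: blocked -> lock at row 2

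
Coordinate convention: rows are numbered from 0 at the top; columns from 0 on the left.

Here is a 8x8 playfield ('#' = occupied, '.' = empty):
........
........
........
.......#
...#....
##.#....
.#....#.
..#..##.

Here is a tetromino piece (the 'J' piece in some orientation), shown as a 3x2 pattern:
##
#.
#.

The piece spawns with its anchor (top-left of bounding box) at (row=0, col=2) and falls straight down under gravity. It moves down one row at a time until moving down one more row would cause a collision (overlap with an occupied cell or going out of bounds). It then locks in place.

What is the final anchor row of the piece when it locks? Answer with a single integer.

Answer: 3

Derivation:
Spawn at (row=0, col=2). Try each row:
  row 0: fits
  row 1: fits
  row 2: fits
  row 3: fits
  row 4: blocked -> lock at row 3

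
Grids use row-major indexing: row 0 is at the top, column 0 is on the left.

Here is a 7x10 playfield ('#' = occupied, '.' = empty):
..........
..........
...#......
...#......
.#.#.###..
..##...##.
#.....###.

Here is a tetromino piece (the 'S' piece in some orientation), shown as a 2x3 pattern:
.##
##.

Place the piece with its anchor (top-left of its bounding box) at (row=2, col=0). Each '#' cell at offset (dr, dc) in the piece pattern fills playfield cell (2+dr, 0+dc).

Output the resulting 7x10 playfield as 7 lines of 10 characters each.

Answer: ..........
..........
.###......
##.#......
.#.#.###..
..##...##.
#.....###.

Derivation:
Fill (2+0,0+1) = (2,1)
Fill (2+0,0+2) = (2,2)
Fill (2+1,0+0) = (3,0)
Fill (2+1,0+1) = (3,1)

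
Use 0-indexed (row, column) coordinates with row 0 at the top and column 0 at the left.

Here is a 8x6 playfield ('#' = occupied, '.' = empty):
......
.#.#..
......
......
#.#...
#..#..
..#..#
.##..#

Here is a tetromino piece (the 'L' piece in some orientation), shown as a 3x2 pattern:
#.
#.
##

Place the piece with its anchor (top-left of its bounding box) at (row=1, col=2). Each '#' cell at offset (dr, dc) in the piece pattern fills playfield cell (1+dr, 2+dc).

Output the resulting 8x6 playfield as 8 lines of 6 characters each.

Answer: ......
.###..
..#...
..##..
#.#...
#..#..
..#..#
.##..#

Derivation:
Fill (1+0,2+0) = (1,2)
Fill (1+1,2+0) = (2,2)
Fill (1+2,2+0) = (3,2)
Fill (1+2,2+1) = (3,3)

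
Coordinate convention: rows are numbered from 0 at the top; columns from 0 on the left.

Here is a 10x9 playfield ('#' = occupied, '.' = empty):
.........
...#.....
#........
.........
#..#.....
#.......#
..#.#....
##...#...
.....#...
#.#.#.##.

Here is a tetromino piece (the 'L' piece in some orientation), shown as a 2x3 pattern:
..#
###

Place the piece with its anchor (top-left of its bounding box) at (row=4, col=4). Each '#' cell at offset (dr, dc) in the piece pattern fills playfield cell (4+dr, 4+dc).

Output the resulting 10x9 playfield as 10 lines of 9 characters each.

Answer: .........
...#.....
#........
.........
#..#..#..
#...###.#
..#.#....
##...#...
.....#...
#.#.#.##.

Derivation:
Fill (4+0,4+2) = (4,6)
Fill (4+1,4+0) = (5,4)
Fill (4+1,4+1) = (5,5)
Fill (4+1,4+2) = (5,6)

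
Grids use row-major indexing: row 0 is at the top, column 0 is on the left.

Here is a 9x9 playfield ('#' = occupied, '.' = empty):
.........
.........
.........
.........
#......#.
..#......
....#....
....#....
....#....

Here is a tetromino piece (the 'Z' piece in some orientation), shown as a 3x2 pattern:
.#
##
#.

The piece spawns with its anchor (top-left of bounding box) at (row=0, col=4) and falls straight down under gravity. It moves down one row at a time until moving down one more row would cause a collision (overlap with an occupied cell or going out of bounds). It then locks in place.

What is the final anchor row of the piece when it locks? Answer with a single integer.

Spawn at (row=0, col=4). Try each row:
  row 0: fits
  row 1: fits
  row 2: fits
  row 3: fits
  row 4: blocked -> lock at row 3

Answer: 3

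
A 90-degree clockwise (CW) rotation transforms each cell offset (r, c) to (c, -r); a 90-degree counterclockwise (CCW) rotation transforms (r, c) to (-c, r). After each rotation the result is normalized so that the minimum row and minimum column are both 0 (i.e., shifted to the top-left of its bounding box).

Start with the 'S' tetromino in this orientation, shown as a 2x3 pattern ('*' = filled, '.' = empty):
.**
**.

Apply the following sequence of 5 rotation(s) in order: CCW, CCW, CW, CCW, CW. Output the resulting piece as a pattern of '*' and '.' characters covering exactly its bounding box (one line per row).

Start:
.**
**.
After rotation 1 (CCW):
*.
**
.*
After rotation 2 (CCW):
.**
**.
After rotation 3 (CW):
*.
**
.*
After rotation 4 (CCW):
.**
**.
After rotation 5 (CW):
*.
**
.*

Answer: *.
**
.*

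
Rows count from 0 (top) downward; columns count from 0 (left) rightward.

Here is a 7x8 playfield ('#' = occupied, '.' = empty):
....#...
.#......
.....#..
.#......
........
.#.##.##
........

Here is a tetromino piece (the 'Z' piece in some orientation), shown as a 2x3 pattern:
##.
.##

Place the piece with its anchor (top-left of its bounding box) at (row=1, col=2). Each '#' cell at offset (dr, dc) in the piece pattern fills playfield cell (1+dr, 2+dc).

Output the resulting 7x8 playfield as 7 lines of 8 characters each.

Answer: ....#...
.###....
...###..
.#......
........
.#.##.##
........

Derivation:
Fill (1+0,2+0) = (1,2)
Fill (1+0,2+1) = (1,3)
Fill (1+1,2+1) = (2,3)
Fill (1+1,2+2) = (2,4)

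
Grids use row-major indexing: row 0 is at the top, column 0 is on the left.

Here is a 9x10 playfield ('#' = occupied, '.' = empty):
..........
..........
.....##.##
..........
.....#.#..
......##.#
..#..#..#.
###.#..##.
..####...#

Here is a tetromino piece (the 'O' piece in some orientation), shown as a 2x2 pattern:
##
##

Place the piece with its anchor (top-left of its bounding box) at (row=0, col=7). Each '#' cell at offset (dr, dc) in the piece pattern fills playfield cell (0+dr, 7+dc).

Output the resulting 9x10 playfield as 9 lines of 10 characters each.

Fill (0+0,7+0) = (0,7)
Fill (0+0,7+1) = (0,8)
Fill (0+1,7+0) = (1,7)
Fill (0+1,7+1) = (1,8)

Answer: .......##.
.......##.
.....##.##
..........
.....#.#..
......##.#
..#..#..#.
###.#..##.
..####...#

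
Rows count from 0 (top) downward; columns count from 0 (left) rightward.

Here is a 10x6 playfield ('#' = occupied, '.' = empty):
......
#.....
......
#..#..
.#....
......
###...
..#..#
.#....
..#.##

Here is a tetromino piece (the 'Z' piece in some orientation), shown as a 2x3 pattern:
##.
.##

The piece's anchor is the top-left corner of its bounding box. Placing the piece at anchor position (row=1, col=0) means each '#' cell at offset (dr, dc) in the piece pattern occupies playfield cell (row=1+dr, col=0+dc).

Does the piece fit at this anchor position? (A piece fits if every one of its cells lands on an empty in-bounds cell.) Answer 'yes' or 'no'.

Answer: no

Derivation:
Check each piece cell at anchor (1, 0):
  offset (0,0) -> (1,0): occupied ('#') -> FAIL
  offset (0,1) -> (1,1): empty -> OK
  offset (1,1) -> (2,1): empty -> OK
  offset (1,2) -> (2,2): empty -> OK
All cells valid: no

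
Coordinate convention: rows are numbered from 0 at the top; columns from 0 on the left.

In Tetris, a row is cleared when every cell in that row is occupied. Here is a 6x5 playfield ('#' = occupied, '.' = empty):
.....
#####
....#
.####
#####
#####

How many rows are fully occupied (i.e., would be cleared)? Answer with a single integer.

Check each row:
  row 0: 5 empty cells -> not full
  row 1: 0 empty cells -> FULL (clear)
  row 2: 4 empty cells -> not full
  row 3: 1 empty cell -> not full
  row 4: 0 empty cells -> FULL (clear)
  row 5: 0 empty cells -> FULL (clear)
Total rows cleared: 3

Answer: 3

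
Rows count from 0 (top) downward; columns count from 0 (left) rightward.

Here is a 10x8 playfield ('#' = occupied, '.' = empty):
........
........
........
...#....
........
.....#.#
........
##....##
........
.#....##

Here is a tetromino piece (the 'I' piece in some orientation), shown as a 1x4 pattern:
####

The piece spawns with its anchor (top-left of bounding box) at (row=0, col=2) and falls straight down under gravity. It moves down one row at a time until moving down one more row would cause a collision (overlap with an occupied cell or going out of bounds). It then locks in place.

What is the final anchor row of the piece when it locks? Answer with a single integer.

Spawn at (row=0, col=2). Try each row:
  row 0: fits
  row 1: fits
  row 2: fits
  row 3: blocked -> lock at row 2

Answer: 2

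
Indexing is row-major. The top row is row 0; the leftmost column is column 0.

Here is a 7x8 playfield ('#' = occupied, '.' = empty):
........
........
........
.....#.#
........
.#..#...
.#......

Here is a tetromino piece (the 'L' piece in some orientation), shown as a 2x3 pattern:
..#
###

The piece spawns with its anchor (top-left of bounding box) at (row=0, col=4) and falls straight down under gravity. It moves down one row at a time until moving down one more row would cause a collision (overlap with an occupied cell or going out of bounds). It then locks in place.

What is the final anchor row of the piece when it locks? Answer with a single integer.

Answer: 1

Derivation:
Spawn at (row=0, col=4). Try each row:
  row 0: fits
  row 1: fits
  row 2: blocked -> lock at row 1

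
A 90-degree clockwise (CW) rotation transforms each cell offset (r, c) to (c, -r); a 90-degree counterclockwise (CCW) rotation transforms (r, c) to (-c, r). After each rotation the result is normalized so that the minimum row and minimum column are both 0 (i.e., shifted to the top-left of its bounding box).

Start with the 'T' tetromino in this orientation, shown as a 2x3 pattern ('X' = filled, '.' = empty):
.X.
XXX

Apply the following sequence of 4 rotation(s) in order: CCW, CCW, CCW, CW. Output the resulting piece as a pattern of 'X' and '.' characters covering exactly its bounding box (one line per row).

Start:
.X.
XXX
After rotation 1 (CCW):
.X
XX
.X
After rotation 2 (CCW):
XXX
.X.
After rotation 3 (CCW):
X.
XX
X.
After rotation 4 (CW):
XXX
.X.

Answer: XXX
.X.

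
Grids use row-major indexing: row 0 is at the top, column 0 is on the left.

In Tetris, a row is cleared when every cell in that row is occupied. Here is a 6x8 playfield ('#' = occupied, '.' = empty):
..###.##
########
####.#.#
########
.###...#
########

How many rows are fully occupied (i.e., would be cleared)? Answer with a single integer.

Check each row:
  row 0: 3 empty cells -> not full
  row 1: 0 empty cells -> FULL (clear)
  row 2: 2 empty cells -> not full
  row 3: 0 empty cells -> FULL (clear)
  row 4: 4 empty cells -> not full
  row 5: 0 empty cells -> FULL (clear)
Total rows cleared: 3

Answer: 3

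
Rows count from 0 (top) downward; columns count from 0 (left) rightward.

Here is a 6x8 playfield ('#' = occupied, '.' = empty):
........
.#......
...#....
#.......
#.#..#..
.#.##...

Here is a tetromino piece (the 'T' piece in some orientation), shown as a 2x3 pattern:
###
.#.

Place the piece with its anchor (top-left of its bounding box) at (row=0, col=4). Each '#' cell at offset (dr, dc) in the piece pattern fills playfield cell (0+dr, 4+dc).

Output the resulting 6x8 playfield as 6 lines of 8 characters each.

Answer: ....###.
.#...#..
...#....
#.......
#.#..#..
.#.##...

Derivation:
Fill (0+0,4+0) = (0,4)
Fill (0+0,4+1) = (0,5)
Fill (0+0,4+2) = (0,6)
Fill (0+1,4+1) = (1,5)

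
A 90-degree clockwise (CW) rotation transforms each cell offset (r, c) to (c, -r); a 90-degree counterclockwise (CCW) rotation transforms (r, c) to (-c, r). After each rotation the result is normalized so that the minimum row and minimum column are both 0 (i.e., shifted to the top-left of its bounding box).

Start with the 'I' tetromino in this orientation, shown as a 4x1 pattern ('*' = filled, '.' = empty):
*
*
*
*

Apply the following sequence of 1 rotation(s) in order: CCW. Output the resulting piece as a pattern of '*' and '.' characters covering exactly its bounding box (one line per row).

Answer: ****

Derivation:
Start:
*
*
*
*
After rotation 1 (CCW):
****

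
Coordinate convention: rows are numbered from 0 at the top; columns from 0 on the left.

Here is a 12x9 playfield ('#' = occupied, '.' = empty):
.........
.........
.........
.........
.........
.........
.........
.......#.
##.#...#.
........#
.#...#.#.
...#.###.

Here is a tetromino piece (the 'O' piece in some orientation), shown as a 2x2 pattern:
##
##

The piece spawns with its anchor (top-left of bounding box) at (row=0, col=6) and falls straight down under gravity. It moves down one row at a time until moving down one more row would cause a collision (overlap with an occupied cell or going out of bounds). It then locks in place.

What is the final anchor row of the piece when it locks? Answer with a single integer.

Answer: 5

Derivation:
Spawn at (row=0, col=6). Try each row:
  row 0: fits
  row 1: fits
  row 2: fits
  row 3: fits
  row 4: fits
  row 5: fits
  row 6: blocked -> lock at row 5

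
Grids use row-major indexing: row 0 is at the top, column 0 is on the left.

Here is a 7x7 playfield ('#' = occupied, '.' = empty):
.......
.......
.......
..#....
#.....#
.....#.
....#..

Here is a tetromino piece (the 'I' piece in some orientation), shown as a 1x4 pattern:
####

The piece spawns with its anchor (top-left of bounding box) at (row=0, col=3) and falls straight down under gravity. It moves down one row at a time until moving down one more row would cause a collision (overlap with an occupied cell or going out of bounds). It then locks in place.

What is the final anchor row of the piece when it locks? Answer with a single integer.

Spawn at (row=0, col=3). Try each row:
  row 0: fits
  row 1: fits
  row 2: fits
  row 3: fits
  row 4: blocked -> lock at row 3

Answer: 3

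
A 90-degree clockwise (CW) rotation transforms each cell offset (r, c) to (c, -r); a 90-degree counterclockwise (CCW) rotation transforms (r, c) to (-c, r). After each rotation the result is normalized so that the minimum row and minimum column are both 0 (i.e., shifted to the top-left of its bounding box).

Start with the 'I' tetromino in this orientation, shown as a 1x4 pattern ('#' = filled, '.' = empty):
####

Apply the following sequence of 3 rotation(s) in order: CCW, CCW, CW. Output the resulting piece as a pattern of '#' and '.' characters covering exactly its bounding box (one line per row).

Start:
####
After rotation 1 (CCW):
#
#
#
#
After rotation 2 (CCW):
####
After rotation 3 (CW):
#
#
#
#

Answer: #
#
#
#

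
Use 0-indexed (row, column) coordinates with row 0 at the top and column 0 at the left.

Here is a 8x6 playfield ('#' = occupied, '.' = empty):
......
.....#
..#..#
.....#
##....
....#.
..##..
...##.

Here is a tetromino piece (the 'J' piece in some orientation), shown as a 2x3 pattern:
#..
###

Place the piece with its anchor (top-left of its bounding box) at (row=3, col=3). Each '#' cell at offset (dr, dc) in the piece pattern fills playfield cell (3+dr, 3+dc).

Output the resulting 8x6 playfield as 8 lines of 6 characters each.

Answer: ......
.....#
..#..#
...#.#
##.###
....#.
..##..
...##.

Derivation:
Fill (3+0,3+0) = (3,3)
Fill (3+1,3+0) = (4,3)
Fill (3+1,3+1) = (4,4)
Fill (3+1,3+2) = (4,5)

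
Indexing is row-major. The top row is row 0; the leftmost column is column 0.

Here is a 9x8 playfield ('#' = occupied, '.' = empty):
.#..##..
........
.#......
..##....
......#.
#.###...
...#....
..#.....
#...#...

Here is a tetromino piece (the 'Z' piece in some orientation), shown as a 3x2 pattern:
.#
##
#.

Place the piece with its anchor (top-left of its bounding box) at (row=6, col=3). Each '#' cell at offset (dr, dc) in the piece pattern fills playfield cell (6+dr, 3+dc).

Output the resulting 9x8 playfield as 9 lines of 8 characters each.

Fill (6+0,3+1) = (6,4)
Fill (6+1,3+0) = (7,3)
Fill (6+1,3+1) = (7,4)
Fill (6+2,3+0) = (8,3)

Answer: .#..##..
........
.#......
..##....
......#.
#.###...
...##...
..###...
#..##...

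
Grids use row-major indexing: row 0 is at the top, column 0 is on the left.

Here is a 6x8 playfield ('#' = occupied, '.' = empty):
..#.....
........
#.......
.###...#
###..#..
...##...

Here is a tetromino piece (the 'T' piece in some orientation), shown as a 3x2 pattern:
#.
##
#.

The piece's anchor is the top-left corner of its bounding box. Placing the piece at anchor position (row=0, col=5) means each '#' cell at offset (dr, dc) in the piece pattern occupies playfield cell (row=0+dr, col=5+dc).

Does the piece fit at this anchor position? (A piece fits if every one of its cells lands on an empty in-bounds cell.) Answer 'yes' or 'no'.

Check each piece cell at anchor (0, 5):
  offset (0,0) -> (0,5): empty -> OK
  offset (1,0) -> (1,5): empty -> OK
  offset (1,1) -> (1,6): empty -> OK
  offset (2,0) -> (2,5): empty -> OK
All cells valid: yes

Answer: yes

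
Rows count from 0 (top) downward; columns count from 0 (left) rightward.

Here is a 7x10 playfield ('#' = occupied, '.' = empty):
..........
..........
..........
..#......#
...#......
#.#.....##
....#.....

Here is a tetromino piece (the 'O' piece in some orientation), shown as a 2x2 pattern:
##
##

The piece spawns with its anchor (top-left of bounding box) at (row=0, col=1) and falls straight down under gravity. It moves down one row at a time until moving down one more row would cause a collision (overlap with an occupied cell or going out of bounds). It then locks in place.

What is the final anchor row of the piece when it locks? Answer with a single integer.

Spawn at (row=0, col=1). Try each row:
  row 0: fits
  row 1: fits
  row 2: blocked -> lock at row 1

Answer: 1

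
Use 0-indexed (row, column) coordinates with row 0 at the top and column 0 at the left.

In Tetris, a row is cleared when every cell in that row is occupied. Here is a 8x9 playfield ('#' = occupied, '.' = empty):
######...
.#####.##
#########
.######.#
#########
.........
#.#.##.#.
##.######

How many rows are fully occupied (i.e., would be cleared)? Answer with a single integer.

Answer: 2

Derivation:
Check each row:
  row 0: 3 empty cells -> not full
  row 1: 2 empty cells -> not full
  row 2: 0 empty cells -> FULL (clear)
  row 3: 2 empty cells -> not full
  row 4: 0 empty cells -> FULL (clear)
  row 5: 9 empty cells -> not full
  row 6: 4 empty cells -> not full
  row 7: 1 empty cell -> not full
Total rows cleared: 2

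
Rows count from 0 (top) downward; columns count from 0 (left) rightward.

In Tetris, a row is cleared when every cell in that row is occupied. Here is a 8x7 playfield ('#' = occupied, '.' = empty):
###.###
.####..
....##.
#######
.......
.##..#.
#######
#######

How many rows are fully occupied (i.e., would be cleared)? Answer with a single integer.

Check each row:
  row 0: 1 empty cell -> not full
  row 1: 3 empty cells -> not full
  row 2: 5 empty cells -> not full
  row 3: 0 empty cells -> FULL (clear)
  row 4: 7 empty cells -> not full
  row 5: 4 empty cells -> not full
  row 6: 0 empty cells -> FULL (clear)
  row 7: 0 empty cells -> FULL (clear)
Total rows cleared: 3

Answer: 3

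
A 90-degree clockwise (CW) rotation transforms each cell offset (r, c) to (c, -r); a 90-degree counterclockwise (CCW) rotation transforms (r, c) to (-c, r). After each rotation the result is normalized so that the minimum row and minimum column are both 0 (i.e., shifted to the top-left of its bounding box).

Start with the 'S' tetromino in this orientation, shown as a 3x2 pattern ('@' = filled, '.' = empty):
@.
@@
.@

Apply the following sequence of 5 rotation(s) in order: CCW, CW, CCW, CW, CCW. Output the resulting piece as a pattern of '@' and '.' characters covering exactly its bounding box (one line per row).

Start:
@.
@@
.@
After rotation 1 (CCW):
.@@
@@.
After rotation 2 (CW):
@.
@@
.@
After rotation 3 (CCW):
.@@
@@.
After rotation 4 (CW):
@.
@@
.@
After rotation 5 (CCW):
.@@
@@.

Answer: .@@
@@.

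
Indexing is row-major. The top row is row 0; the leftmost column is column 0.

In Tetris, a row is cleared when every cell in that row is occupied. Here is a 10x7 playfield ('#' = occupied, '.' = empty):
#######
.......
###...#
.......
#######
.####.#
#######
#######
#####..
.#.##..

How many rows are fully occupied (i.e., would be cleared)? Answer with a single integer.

Answer: 4

Derivation:
Check each row:
  row 0: 0 empty cells -> FULL (clear)
  row 1: 7 empty cells -> not full
  row 2: 3 empty cells -> not full
  row 3: 7 empty cells -> not full
  row 4: 0 empty cells -> FULL (clear)
  row 5: 2 empty cells -> not full
  row 6: 0 empty cells -> FULL (clear)
  row 7: 0 empty cells -> FULL (clear)
  row 8: 2 empty cells -> not full
  row 9: 4 empty cells -> not full
Total rows cleared: 4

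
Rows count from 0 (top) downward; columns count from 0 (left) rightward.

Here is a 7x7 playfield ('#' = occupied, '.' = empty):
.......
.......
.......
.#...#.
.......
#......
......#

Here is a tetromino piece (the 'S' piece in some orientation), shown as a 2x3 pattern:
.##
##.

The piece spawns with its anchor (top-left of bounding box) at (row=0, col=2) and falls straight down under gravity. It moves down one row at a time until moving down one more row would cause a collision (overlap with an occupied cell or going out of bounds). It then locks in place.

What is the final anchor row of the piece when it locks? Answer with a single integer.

Answer: 5

Derivation:
Spawn at (row=0, col=2). Try each row:
  row 0: fits
  row 1: fits
  row 2: fits
  row 3: fits
  row 4: fits
  row 5: fits
  row 6: blocked -> lock at row 5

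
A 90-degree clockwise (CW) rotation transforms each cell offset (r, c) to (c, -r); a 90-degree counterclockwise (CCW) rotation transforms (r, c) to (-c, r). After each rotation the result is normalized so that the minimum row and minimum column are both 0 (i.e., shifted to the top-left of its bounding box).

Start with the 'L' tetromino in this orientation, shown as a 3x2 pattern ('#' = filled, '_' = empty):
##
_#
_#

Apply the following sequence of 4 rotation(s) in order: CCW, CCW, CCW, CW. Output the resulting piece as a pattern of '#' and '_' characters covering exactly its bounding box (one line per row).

Start:
##
_#
_#
After rotation 1 (CCW):
###
#__
After rotation 2 (CCW):
#_
#_
##
After rotation 3 (CCW):
__#
###
After rotation 4 (CW):
#_
#_
##

Answer: #_
#_
##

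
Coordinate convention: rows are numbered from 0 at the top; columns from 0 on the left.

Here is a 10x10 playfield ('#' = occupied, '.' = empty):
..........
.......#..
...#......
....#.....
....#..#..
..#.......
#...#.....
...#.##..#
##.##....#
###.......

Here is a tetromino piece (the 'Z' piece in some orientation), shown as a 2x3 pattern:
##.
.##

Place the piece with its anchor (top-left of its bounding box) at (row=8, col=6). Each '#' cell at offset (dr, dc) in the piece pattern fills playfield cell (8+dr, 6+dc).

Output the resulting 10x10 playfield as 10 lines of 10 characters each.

Fill (8+0,6+0) = (8,6)
Fill (8+0,6+1) = (8,7)
Fill (8+1,6+1) = (9,7)
Fill (8+1,6+2) = (9,8)

Answer: ..........
.......#..
...#......
....#.....
....#..#..
..#.......
#...#.....
...#.##..#
##.##.##.#
###....##.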